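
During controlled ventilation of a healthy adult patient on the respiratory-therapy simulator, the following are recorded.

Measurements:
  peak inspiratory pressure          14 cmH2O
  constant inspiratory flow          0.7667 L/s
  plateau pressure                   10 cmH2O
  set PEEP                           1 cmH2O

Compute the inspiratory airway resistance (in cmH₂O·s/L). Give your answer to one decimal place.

Raw = (PIP − Pplat) / flow = (14 − 10) / 0.7667 = 4.0 / 0.7667 = 5.217 cmH2O·s/L.

5.2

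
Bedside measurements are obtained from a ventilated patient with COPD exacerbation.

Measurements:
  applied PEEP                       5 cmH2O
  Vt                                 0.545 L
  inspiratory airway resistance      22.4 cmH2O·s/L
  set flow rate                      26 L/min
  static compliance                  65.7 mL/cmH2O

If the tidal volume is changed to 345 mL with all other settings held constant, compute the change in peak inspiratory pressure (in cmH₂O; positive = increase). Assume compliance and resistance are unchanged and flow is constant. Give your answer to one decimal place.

PIP = Vt/C + R·V̇ + PEEP (constant-flow equation of motion).
Only the elastic term changes: ΔPIP = ΔVt / C = (345 − 545) / 65.7 = -3.044 cmH2O.

-3.0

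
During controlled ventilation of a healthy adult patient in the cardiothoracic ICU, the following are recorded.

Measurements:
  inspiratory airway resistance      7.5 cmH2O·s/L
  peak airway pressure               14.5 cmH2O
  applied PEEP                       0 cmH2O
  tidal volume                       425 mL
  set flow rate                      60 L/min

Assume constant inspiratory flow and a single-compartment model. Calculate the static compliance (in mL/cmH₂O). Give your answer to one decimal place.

Flow: 60 L/min ÷ 60 = 1 L/s.
Equation of motion (constant flow): PIP = Vt/C + R·V̇ + PEEP.
Vt/C = PIP − R·V̇ − PEEP = 14.5 − 7.5×1 − 0 = 14.5 − 7.5 − 0 = 7.0 cmH2O.
C = Vt / 7.0 = 425 / 7.0 = 60.714 mL/cmH2O.

60.7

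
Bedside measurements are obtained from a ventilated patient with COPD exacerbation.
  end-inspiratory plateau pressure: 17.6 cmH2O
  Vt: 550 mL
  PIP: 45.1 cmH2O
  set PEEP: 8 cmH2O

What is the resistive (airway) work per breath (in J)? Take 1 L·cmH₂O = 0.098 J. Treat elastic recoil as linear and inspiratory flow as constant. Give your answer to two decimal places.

With constant inspiratory flow the resistive pressure is constant at PIP − Pplat = 45.1 − 17.6 = 27.5 cmH2O, so resistive work = 27.5 × 0.550 = 15.125 L·cmH2O.
× 0.098 J/(L·cmH2O) → 1.482 J.

1.48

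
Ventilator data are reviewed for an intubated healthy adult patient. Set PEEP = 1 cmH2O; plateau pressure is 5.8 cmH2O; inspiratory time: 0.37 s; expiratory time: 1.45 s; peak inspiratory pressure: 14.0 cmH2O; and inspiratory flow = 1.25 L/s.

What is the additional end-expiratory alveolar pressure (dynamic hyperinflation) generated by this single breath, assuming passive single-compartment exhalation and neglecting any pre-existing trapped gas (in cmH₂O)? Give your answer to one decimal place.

Vt = flow × Ti = 1.25 L/s × 0.37 s × 1000 mL/L = 462.5 mL.
R = (PIP − Pplat)/V̇ = (14.0 − 5.8) / 1.25 = 8.2/1.25 = 6.56 cmH2O·s/L.
C = Vt/(Pplat − PEEP) = 462.5 / (5.8 − 1) = 462.5/4.8 = 96.354 mL/cmH2O.
τ = R × C = 6.56 × 0.09635 L/cmH2O = 0.6321 s.
Fraction remaining = e^(−Te/τ) = e^(−1.45/0.6321) = 0.1009; trapped volume = 462.5 × 0.1009 = 46.666 mL.
Additional alveolar pressure from trapping ≈ V_trapped / C = 46.666 / 96.354 = 0.4843 cmH2O.

0.5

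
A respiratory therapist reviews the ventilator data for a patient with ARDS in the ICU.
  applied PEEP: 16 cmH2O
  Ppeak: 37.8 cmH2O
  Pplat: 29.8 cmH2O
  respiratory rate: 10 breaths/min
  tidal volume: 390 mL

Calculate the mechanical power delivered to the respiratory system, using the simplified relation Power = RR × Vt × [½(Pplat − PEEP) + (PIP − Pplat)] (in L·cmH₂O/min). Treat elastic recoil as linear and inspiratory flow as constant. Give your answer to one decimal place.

Per-breath work = Vt × [½(Pplat−PEEP) + (PIP−Pplat)] = 0.390 × [0.5×13.8 + 8.0] = 0.390 × 14.9 = 5.811 L·cmH2O.
Power = 10 × 5.811 = 58.11 L·cmH2O/min.

58.1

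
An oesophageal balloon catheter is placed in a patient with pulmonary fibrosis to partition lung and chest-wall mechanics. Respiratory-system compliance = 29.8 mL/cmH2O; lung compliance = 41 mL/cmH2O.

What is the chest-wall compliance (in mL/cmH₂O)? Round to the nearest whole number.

109

1/Ccw = 1/Crs − 1/CL.
1/Ccw = 1/29.8 − 1/41 = 0.009167.
Ccw = 109.09 mL/cmH2O.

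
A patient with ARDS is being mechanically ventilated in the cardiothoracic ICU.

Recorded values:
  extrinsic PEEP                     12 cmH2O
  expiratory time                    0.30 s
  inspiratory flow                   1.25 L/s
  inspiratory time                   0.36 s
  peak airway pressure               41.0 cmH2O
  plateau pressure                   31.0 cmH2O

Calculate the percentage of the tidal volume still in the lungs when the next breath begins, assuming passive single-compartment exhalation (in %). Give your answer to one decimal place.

20.5

Vt = flow × Ti = 1.25 L/s × 0.36 s × 1000 mL/L = 450.0 mL.
R = (PIP − Pplat)/V̇ = (41.0 − 31.0) / 1.25 = 10.0/1.25 = 8.0 cmH2O·s/L.
C = Vt/(Pplat − PEEP) = 450.0 / (31.0 − 12) = 450.0/19.0 = 23.684 mL/cmH2O.
τ = R × C = 8.0 × 0.02368 L/cmH2O = 0.1894 s.
Fraction remaining at end-expiration = e^(−Te/τ) = e^(−0.30/0.1894) = 0.2052 → 20.52%.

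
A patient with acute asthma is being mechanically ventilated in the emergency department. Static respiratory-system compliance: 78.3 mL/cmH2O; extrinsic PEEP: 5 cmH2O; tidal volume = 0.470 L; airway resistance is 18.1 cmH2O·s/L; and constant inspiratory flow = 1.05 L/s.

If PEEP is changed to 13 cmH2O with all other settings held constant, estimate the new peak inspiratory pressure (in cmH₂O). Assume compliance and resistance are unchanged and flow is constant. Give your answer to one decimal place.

38.0

PIP = Vt/C + R·V̇ + PEEP (constant-flow equation of motion).
Only the baseline term changes: ΔPIP = ΔPEEP = 13 − 5 = 8.0 cmH2O.
Original PIP = 470/78.3 + 18.1×1.05 + 5 = 30.008 cmH2O; new PIP = 30.008 + (8.0) = 38.008 cmH2O.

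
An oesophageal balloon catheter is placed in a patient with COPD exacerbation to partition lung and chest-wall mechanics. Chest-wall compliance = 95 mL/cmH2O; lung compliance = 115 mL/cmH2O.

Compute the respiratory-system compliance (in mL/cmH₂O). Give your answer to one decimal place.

Lung and chest wall are elastances in series: 1/Crs = 1/CL + 1/Ccw.
1/Crs = 1/115 + 1/95 = 0.01922.
Crs = 52.029 mL/cmH2O.

52.0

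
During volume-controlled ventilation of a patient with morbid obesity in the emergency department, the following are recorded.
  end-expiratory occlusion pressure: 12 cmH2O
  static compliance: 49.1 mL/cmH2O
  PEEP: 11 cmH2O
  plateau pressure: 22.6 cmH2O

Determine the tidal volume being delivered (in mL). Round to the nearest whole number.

520

End-expiratory occlusion gives total PEEP = 12 cmH2O (intrinsic PEEP = 12 − 11 = 1). Use total PEEP for the elastic gradient.
Vt = Cstat × (Pplat − PEEPtotal) = 49.1 × (22.6 − 12) = 49.1 × 10.6 = 520.46 mL.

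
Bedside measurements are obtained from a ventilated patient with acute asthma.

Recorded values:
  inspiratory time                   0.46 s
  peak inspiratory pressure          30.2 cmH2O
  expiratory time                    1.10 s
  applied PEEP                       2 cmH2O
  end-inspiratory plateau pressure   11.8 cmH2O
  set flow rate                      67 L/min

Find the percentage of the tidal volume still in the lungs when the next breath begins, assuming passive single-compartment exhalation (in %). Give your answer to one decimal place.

Flow: 67 L/min ÷ 60 = 1.1167 L/s.
Vt = flow × Ti = 1.1167 L/s × 0.46 s × 1000 mL/L = 513.68 mL.
R = (PIP − Pplat)/V̇ = (30.2 − 11.8) / 1.1167 = 18.4/1.1167 = 16.477 cmH2O·s/L.
C = Vt/(Pplat − PEEP) = 513.68 / (11.8 − 2) = 513.68/9.8 = 52.416 mL/cmH2O.
τ = R × C = 16.477 × 0.05242 L/cmH2O = 0.8637 s.
Fraction remaining at end-expiration = e^(−Te/τ) = e^(−1.10/0.8637) = 0.2798 → 27.98%.

28.0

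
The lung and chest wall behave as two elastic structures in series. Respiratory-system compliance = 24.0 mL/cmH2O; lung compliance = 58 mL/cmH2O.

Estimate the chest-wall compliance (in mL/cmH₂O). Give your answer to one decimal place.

40.9

1/Ccw = 1/Crs − 1/CL.
1/Ccw = 1/24.0 − 1/58 = 0.02443.
Ccw = 40.933 mL/cmH2O.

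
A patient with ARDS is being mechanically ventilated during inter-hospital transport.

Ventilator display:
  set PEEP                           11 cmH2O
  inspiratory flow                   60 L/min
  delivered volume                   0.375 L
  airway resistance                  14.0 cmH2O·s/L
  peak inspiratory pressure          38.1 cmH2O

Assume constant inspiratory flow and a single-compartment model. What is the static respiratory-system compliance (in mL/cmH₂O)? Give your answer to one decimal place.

Flow: 60 L/min ÷ 60 = 1 L/s.
Equation of motion (constant flow): PIP = Vt/C + R·V̇ + PEEP.
Vt/C = PIP − R·V̇ − PEEP = 38.1 − 14.0×1 − 11 = 38.1 − 14.0 − 11 = 13.1 cmH2O.
C = Vt / 13.1 = 375 / 13.1 = 28.626 mL/cmH2O.

28.6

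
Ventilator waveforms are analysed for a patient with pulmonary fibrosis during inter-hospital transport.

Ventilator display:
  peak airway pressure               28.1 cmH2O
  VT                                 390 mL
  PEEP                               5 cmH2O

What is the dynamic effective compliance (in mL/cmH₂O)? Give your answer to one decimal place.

Dynamic compliance = Vt / (PIP − PEEP) = 390 / (28.1 − 5) = 390 / 23.1 = 16.883 mL/cmH2O.

16.9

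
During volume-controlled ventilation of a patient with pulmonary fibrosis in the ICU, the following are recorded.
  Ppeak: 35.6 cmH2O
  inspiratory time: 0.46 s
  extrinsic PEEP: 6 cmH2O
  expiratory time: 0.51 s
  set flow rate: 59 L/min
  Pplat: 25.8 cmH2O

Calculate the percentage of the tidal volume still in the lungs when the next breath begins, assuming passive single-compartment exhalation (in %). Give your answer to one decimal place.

10.6

Flow: 59 L/min ÷ 60 = 0.9833 L/s.
Vt = flow × Ti = 0.9833 L/s × 0.46 s × 1000 mL/L = 452.32 mL.
R = (PIP − Pplat)/V̇ = (35.6 − 25.8) / 0.9833 = 9.8/0.9833 = 9.966 cmH2O·s/L.
C = Vt/(Pplat − PEEP) = 452.32 / (25.8 − 6) = 452.32/19.8 = 22.844 mL/cmH2O.
τ = R × C = 9.966 × 0.02284 L/cmH2O = 0.2276 s.
Fraction remaining at end-expiration = e^(−Te/τ) = e^(−0.51/0.2276) = 0.1064 → 10.64%.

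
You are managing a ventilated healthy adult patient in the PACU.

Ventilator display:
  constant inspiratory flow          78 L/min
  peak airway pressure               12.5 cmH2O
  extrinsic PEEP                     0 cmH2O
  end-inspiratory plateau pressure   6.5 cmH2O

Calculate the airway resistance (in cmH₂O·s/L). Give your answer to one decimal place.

Flow: 78 L/min ÷ 60 = 1.3 L/s.
Raw = (PIP − Pplat) / flow = (12.5 − 6.5) / 1.3 = 6.0 / 1.3 = 4.615 cmH2O·s/L.

4.6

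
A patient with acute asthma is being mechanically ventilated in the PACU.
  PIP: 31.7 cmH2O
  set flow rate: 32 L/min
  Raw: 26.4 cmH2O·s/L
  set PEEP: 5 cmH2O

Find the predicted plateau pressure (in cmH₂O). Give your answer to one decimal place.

17.6

Flow: 32 L/min ÷ 60 = 0.5333 L/s.
Pplat = PIP − Raw × flow = 31.7 − 26.4 × 0.5333 = 31.7 − 14.079 = 17.621 cmH2O.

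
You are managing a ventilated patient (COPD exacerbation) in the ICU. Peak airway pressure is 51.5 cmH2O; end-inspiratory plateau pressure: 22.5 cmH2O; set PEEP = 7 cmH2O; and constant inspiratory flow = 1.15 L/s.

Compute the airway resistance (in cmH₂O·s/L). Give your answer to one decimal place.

25.2

Raw = (PIP − Pplat) / flow = (51.5 − 22.5) / 1.15 = 29.0 / 1.15 = 25.217 cmH2O·s/L.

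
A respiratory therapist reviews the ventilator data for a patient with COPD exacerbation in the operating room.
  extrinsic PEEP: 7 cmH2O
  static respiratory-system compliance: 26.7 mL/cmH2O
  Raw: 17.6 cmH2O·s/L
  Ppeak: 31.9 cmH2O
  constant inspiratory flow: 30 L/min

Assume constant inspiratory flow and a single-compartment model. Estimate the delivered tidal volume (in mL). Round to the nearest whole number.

Flow: 30 L/min ÷ 60 = 0.5 L/s.
Equation of motion (constant flow): PIP = Vt/C + R·V̇ + PEEP.
Vt/C = PIP − R·V̇ − PEEP = 31.9 − 8.8 − 7 = 16.1 cmH2O.
Vt = C × 16.1 = 26.7 × 16.1 = 429.87 mL.

430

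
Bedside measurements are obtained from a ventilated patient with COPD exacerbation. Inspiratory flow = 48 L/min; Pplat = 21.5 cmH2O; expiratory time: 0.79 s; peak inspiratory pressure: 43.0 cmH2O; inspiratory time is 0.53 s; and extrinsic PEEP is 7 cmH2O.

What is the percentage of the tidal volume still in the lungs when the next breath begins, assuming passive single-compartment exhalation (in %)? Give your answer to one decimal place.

36.6

Flow: 48 L/min ÷ 60 = 0.8 L/s.
Vt = flow × Ti = 0.8 L/s × 0.53 s × 1000 mL/L = 424.0 mL.
R = (PIP − Pplat)/V̇ = (43.0 − 21.5) / 0.8 = 21.5/0.8 = 26.875 cmH2O·s/L.
C = Vt/(Pplat − PEEP) = 424.0 / (21.5 − 7) = 424.0/14.5 = 29.241 mL/cmH2O.
τ = R × C = 26.875 × 0.02924 L/cmH2O = 0.7858 s.
Fraction remaining at end-expiration = e^(−Te/τ) = e^(−0.79/0.7858) = 0.3659 → 36.59%.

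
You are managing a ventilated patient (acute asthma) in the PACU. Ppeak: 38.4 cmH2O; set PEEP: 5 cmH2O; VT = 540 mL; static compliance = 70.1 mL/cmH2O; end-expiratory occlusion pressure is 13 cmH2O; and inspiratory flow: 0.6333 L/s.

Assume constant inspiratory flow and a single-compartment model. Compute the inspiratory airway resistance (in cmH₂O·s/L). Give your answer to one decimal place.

27.9

Total PEEP = 13 cmH2O (set 5 + intrinsic 8); this is the baseline alveolar pressure.
Equation of motion (constant flow): PIP = Vt/C + R·V̇ + PEEP.
R·V̇ = PIP − Vt/C − PEEP = 38.4 − 540/70.1 − 13 = 38.4 − 7.703 − 13 = 17.697 cmH2O.
R = 17.697 / 0.6333 = 27.944 cmH2O·s/L.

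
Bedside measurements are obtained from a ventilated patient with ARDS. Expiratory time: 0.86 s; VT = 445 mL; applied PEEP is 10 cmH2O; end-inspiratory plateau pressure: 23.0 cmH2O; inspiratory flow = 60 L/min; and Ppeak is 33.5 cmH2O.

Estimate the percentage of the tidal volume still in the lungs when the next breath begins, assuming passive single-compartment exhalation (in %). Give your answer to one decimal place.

9.1

Flow: 60 L/min ÷ 60 = 1 L/s.
R = (PIP − Pplat)/V̇ = (33.5 − 23.0) / 1 = 10.5/1 = 10.5 cmH2O·s/L.
C = Vt/(Pplat − PEEP) = 445.0 / (23.0 − 10) = 445.0/13.0 = 34.231 mL/cmH2O.
τ = R × C = 10.5 × 0.03423 L/cmH2O = 0.3594 s.
Fraction remaining at end-expiration = e^(−Te/τ) = e^(−0.86/0.3594) = 0.09137 → 9.137%.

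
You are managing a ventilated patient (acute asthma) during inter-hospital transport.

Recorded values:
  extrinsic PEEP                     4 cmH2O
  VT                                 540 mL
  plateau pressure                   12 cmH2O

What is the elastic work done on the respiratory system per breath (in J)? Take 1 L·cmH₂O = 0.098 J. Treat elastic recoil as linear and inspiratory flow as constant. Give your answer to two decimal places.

0.21

Elastic work ≈ ½ × (Pplat − PEEP) × Vt = 0.5 × (12 − 4) × 0.540 L = 0.5 × 8.0 × 0.540 = 2.16 L·cmH2O.
× 0.098 J/(L·cmH2O) → 0.2117 J.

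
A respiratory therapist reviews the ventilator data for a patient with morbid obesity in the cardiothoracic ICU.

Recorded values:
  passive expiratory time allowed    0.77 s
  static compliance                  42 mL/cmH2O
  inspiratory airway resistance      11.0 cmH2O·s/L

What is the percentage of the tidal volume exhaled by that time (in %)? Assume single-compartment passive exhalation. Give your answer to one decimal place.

81.1

τ = R × C = 11.0 × 42 mL/cmH2O = 11.0 × 0.042 L/cmH2O = 0.462 s.
Passive exhalation: V(t)/V₀ = e^(−t/τ) = e^(−0.77/0.462) = 0.1889.
Fraction exhaled = 1 − 0.1889 = 0.8111 → 81.11%.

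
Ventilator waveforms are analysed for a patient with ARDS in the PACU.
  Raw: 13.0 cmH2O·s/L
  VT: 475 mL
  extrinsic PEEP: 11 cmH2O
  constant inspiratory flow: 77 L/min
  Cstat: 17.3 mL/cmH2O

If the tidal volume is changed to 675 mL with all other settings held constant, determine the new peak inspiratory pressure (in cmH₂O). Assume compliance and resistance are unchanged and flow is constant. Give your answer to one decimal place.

66.7

Flow: 77 L/min ÷ 60 = 1.2833 L/s.
PIP = Vt/C + R·V̇ + PEEP (constant-flow equation of motion).
Only the elastic term changes: ΔPIP = ΔVt / C = (675 − 475) / 17.3 = 11.561 cmH2O.
Original PIP = 475/17.3 + 13.0×1.2833 + 11 = 55.14 cmH2O; new PIP = 55.14 + (11.561) = 66.701 cmH2O.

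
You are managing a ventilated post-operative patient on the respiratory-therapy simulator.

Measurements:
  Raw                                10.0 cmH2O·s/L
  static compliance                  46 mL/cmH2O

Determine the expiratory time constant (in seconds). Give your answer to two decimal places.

0.46

τ = R × C = 10.0 × 46 mL/cmH2O = 10.0 × 0.046 L/cmH2O = 0.46 s.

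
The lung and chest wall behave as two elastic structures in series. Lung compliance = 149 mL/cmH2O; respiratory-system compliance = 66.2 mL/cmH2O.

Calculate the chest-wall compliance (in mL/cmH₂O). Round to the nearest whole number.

1/Ccw = 1/Crs − 1/CL.
1/Ccw = 1/66.2 − 1/149 = 0.008394.
Ccw = 119.13 mL/cmH2O.

119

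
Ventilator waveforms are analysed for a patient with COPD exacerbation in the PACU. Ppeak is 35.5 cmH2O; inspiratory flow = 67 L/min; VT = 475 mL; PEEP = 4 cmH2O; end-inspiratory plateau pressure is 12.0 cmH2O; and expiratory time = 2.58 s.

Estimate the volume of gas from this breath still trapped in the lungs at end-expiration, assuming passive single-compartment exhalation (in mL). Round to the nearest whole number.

60

Flow: 67 L/min ÷ 60 = 1.1167 L/s.
R = (PIP − Pplat)/V̇ = (35.5 − 12.0) / 1.1167 = 23.5/1.1167 = 21.044 cmH2O·s/L.
C = Vt/(Pplat − PEEP) = 475.0 / (12.0 − 4) = 475.0/8.0 = 59.375 mL/cmH2O.
τ = R × C = 21.044 × 0.05938 L/cmH2O = 1.25 s.
Fraction remaining = e^(−Te/τ) = e^(−2.58/1.25) = 0.1269.
Trapped volume = 475.0 × 0.1269 = 60.278 mL.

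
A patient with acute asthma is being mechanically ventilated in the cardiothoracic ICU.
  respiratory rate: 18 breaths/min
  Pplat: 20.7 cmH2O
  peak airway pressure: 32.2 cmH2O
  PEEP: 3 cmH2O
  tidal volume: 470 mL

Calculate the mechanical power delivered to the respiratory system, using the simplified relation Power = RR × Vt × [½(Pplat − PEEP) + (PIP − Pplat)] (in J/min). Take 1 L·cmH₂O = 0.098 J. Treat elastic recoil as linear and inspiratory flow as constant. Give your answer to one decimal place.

16.9

Per-breath work = Vt × [½(Pplat−PEEP) + (PIP−Pplat)] = 0.470 × [0.5×17.7 + 11.5] = 0.470 × 20.35 = 9.565 L·cmH2O.
Power = 18 × 9.565 = 172.17 L·cmH2O/min.
× 0.098 J/(L·cmH2O) → 16.873 J/min.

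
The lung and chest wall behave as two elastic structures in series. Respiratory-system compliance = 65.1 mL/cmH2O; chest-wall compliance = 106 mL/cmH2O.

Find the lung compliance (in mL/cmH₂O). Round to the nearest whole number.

1/CL = 1/Crs − 1/Ccw.
1/CL = 1/65.1 − 1/106 = 0.005927.
CL = 168.72 mL/cmH2O.

169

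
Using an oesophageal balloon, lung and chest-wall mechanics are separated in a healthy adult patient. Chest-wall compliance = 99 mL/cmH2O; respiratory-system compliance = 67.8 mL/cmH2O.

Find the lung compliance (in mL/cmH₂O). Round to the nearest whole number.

215

1/CL = 1/Crs − 1/Ccw.
1/CL = 1/67.8 − 1/99 = 0.004648.
CL = 215.15 mL/cmH2O.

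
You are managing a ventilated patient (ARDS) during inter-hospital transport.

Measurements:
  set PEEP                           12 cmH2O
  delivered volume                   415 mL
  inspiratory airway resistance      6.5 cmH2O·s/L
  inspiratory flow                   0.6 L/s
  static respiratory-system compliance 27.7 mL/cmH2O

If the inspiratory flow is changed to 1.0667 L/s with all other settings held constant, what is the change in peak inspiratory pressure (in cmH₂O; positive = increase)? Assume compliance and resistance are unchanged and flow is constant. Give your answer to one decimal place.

3.0

PIP = Vt/C + R·V̇ + PEEP (constant-flow equation of motion).
Only the resistive term changes: ΔPIP = R × ΔV̇ = 6.5 × (1.0667 − 0.6) = 6.5 × 0.4667 = 3.034 cmH2O.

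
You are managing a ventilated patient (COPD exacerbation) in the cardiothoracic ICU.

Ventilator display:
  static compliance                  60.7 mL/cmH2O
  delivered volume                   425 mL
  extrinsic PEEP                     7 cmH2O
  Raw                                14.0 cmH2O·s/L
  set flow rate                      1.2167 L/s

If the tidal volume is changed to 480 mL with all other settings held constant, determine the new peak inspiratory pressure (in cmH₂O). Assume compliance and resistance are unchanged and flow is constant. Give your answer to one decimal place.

PIP = Vt/C + R·V̇ + PEEP (constant-flow equation of motion).
Only the elastic term changes: ΔPIP = ΔVt / C = (480 − 425) / 60.7 = 0.9061 cmH2O.
Original PIP = 425/60.7 + 14.0×1.2167 + 7 = 31.035 cmH2O; new PIP = 31.035 + (0.9061) = 31.941 cmH2O.

31.9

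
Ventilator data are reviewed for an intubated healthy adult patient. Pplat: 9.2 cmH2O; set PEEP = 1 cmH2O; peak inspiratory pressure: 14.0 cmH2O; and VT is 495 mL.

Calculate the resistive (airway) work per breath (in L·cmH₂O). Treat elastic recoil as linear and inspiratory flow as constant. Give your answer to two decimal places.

With constant inspiratory flow the resistive pressure is constant at PIP − Pplat = 14.0 − 9.2 = 4.8 cmH2O, so resistive work = 4.8 × 0.495 = 2.376 L·cmH2O.

2.38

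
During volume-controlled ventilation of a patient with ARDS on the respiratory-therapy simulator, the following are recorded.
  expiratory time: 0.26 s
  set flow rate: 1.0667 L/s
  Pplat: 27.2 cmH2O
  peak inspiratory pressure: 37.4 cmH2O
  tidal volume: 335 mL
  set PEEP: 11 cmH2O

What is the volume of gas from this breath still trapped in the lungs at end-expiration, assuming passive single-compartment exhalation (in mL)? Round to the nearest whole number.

R = (PIP − Pplat)/V̇ = (37.4 − 27.2) / 1.0667 = 10.2/1.0667 = 9.562 cmH2O·s/L.
C = Vt/(Pplat − PEEP) = 335.0 / (27.2 − 11) = 335.0/16.2 = 20.679 mL/cmH2O.
τ = R × C = 9.562 × 0.02068 L/cmH2O = 0.1977 s.
Fraction remaining = e^(−Te/τ) = e^(−0.26/0.1977) = 0.2684.
Trapped volume = 335.0 × 0.2684 = 89.914 mL.

90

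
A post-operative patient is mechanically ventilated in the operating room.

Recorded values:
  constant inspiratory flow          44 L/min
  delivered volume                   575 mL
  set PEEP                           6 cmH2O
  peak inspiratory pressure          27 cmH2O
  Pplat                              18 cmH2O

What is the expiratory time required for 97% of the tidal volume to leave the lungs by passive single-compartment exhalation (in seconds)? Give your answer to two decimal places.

2.06

Flow: 44 L/min ÷ 60 = 0.7333 L/s.
R = (PIP − Pplat)/V̇ = (27 − 18) / 0.7333 = 9.0/0.7333 = 12.273 cmH2O·s/L.
C = Vt/(Pplat − PEEP) = 575.0 / (18 − 6) = 575.0/12.0 = 47.917 mL/cmH2O.
τ = R × C = 12.273 × 0.04792 L/cmH2O = 0.5881 s.
t = −τ·ln(1 − 0.97) = −0.5881·ln(0.03) = 2.062 s.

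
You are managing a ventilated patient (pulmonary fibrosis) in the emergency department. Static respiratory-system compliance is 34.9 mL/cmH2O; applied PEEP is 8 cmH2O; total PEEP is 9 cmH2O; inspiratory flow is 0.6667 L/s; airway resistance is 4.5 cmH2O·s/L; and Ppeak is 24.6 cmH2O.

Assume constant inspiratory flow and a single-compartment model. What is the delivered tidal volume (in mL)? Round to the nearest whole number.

Total PEEP = 9 cmH2O (set 8 + intrinsic 1); this is the baseline alveolar pressure.
Equation of motion (constant flow): PIP = Vt/C + R·V̇ + PEEP.
Vt/C = PIP − R·V̇ − PEEP = 24.6 − 3.0 − 9 = 12.6 cmH2O.
Vt = C × 12.6 = 34.9 × 12.6 = 439.74 mL.

440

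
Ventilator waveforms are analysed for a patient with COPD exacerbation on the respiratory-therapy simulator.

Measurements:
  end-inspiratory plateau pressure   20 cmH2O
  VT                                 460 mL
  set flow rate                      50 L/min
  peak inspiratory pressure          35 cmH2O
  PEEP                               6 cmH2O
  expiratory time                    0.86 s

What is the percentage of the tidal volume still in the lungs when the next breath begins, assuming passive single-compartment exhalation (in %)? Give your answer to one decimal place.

23.4

Flow: 50 L/min ÷ 60 = 0.8333 L/s.
R = (PIP − Pplat)/V̇ = (35 − 20) / 0.8333 = 15.0/0.8333 = 18.001 cmH2O·s/L.
C = Vt/(Pplat − PEEP) = 460.0 / (20 − 6) = 460.0/14.0 = 32.857 mL/cmH2O.
τ = R × C = 18.001 × 0.03286 L/cmH2O = 0.5915 s.
Fraction remaining at end-expiration = e^(−Te/τ) = e^(−0.86/0.5915) = 0.2337 → 23.37%.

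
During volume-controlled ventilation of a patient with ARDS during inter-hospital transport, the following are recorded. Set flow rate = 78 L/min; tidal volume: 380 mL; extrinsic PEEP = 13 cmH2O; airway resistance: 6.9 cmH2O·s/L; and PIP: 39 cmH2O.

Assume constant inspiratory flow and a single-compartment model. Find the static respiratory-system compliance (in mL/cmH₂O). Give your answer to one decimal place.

22.3

Flow: 78 L/min ÷ 60 = 1.3 L/s.
Equation of motion (constant flow): PIP = Vt/C + R·V̇ + PEEP.
Vt/C = PIP − R·V̇ − PEEP = 39 − 6.9×1.3 − 13 = 39 − 8.97 − 13 = 17.03 cmH2O.
C = Vt / 17.03 = 380 / 17.03 = 22.314 mL/cmH2O.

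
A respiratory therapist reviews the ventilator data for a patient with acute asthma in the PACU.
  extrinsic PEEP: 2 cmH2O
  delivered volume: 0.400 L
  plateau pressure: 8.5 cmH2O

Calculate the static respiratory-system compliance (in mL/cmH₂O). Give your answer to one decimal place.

Cstat = Vt / (Pplat − PEEP) = 400 / (8.5 − 2) = 400 / 6.5 = 61.538 mL/cmH2O.

61.5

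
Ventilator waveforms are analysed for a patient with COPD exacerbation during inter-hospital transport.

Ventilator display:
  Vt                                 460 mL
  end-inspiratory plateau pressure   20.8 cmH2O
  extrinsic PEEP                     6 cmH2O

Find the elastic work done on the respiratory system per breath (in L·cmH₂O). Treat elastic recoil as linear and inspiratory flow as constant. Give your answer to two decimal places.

3.40

Elastic work ≈ ½ × (Pplat − PEEP) × Vt = 0.5 × (20.8 − 6) × 0.460 L = 0.5 × 14.8 × 0.460 = 3.404 L·cmH2O.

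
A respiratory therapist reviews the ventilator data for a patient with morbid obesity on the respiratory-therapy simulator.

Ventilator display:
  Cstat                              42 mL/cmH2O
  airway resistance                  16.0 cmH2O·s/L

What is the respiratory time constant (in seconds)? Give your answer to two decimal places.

τ = R × C = 16.0 × 42 mL/cmH2O = 16.0 × 0.042 L/cmH2O = 0.672 s.

0.67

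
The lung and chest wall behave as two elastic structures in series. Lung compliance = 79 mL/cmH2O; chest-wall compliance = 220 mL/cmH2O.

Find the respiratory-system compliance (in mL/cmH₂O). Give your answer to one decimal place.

Lung and chest wall are elastances in series: 1/Crs = 1/CL + 1/Ccw.
1/Crs = 1/79 + 1/220 = 0.0172.
Crs = 58.14 mL/cmH2O.

58.1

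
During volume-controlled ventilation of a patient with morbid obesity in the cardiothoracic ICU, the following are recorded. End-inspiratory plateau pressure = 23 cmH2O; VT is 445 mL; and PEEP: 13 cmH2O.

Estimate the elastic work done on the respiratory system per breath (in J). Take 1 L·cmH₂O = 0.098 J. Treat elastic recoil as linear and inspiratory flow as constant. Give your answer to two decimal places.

Elastic work ≈ ½ × (Pplat − PEEP) × Vt = 0.5 × (23 − 13) × 0.445 L = 0.5 × 10.0 × 0.445 = 2.225 L·cmH2O.
× 0.098 J/(L·cmH2O) → 0.2181 J.

0.22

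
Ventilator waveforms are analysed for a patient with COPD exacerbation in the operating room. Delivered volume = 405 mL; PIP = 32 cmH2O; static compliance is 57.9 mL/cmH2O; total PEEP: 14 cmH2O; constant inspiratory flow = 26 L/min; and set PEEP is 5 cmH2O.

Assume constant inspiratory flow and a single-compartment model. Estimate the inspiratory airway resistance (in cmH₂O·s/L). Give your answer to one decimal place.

25.4

Flow: 26 L/min ÷ 60 = 0.4333 L/s.
Total PEEP = 14 cmH2O (set 5 + intrinsic 9); this is the baseline alveolar pressure.
Equation of motion (constant flow): PIP = Vt/C + R·V̇ + PEEP.
R·V̇ = PIP − Vt/C − PEEP = 32 − 405/57.9 − 14 = 32 − 6.995 − 14 = 11.005 cmH2O.
R = 11.005 / 0.4333 = 25.398 cmH2O·s/L.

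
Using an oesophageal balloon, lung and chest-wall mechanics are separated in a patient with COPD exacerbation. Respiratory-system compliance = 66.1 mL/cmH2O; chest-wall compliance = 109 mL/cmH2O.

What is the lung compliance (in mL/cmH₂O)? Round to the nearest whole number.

1/CL = 1/Crs − 1/Ccw.
1/CL = 1/66.1 − 1/109 = 0.005954.
CL = 167.95 mL/cmH2O.

168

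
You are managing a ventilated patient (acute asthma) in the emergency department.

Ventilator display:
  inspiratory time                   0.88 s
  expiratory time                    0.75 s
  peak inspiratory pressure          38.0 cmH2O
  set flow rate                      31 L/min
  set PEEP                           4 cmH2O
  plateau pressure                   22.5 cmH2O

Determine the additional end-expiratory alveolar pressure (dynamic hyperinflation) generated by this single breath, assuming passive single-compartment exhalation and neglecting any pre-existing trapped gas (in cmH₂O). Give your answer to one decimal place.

6.7

Flow: 31 L/min ÷ 60 = 0.5167 L/s.
Vt = flow × Ti = 0.5167 L/s × 0.88 s × 1000 mL/L = 454.7 mL.
R = (PIP − Pplat)/V̇ = (38.0 − 22.5) / 0.5167 = 15.5/0.5167 = 29.998 cmH2O·s/L.
C = Vt/(Pplat − PEEP) = 454.7 / (22.5 − 4) = 454.7/18.5 = 24.578 mL/cmH2O.
τ = R × C = 29.998 × 0.02458 L/cmH2O = 0.7374 s.
Fraction remaining = e^(−Te/τ) = e^(−0.75/0.7374) = 0.3616; trapped volume = 454.7 × 0.3616 = 164.42 mL.
Additional alveolar pressure from trapping ≈ V_trapped / C = 164.42 / 24.578 = 6.69 cmH2O.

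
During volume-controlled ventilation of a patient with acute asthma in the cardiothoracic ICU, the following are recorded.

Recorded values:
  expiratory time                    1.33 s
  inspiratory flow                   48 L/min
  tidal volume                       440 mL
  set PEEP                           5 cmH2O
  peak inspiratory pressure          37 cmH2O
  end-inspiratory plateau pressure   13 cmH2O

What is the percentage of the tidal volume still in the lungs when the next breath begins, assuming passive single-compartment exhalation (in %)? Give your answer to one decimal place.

Flow: 48 L/min ÷ 60 = 0.8 L/s.
R = (PIP − Pplat)/V̇ = (37 − 13) / 0.8 = 24.0/0.8 = 30.0 cmH2O·s/L.
C = Vt/(Pplat − PEEP) = 440.0 / (13 − 5) = 440.0/8.0 = 55.0 mL/cmH2O.
τ = R × C = 30.0 × 0.055 L/cmH2O = 1.65 s.
Fraction remaining at end-expiration = e^(−Te/τ) = e^(−1.33/1.65) = 0.4466 → 44.66%.

44.7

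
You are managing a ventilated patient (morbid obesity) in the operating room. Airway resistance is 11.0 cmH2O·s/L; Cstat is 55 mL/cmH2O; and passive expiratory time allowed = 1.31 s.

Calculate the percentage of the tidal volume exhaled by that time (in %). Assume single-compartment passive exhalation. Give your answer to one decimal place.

88.5

τ = R × C = 11.0 × 55 mL/cmH2O = 11.0 × 0.055 L/cmH2O = 0.605 s.
Passive exhalation: V(t)/V₀ = e^(−t/τ) = e^(−1.31/0.605) = 0.1147.
Fraction exhaled = 1 − 0.1147 = 0.8853 → 88.53%.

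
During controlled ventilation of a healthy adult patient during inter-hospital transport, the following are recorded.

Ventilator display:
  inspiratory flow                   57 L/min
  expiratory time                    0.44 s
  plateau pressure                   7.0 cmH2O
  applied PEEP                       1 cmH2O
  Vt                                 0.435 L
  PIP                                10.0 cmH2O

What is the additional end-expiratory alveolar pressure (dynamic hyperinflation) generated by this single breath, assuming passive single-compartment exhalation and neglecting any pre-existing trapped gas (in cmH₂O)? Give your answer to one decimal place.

0.9

Flow: 57 L/min ÷ 60 = 0.95 L/s.
R = (PIP − Pplat)/V̇ = (10.0 − 7.0) / 0.95 = 3.0/0.95 = 3.158 cmH2O·s/L.
C = Vt/(Pplat − PEEP) = 435.0 / (7.0 − 1) = 435.0/6.0 = 72.5 mL/cmH2O.
τ = R × C = 3.158 × 0.0725 L/cmH2O = 0.229 s.
Fraction remaining = e^(−Te/τ) = e^(−0.44/0.229) = 0.1464; trapped volume = 435.0 × 0.1464 = 63.684 mL.
Additional alveolar pressure from trapping ≈ V_trapped / C = 63.684 / 72.5 = 0.8784 cmH2O.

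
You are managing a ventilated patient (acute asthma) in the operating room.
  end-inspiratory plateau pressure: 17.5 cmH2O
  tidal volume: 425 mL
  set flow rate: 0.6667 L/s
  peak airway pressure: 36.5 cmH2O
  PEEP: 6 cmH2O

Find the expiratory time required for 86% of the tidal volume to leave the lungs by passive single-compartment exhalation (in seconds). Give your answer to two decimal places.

2.07

R = (PIP − Pplat)/V̇ = (36.5 − 17.5) / 0.6667 = 19.0/0.6667 = 28.499 cmH2O·s/L.
C = Vt/(Pplat − PEEP) = 425.0 / (17.5 − 6) = 425.0/11.5 = 36.957 mL/cmH2O.
τ = R × C = 28.499 × 0.03696 L/cmH2O = 1.053 s.
t = −τ·ln(1 − 0.86) = −1.053·ln(0.14) = 2.07 s.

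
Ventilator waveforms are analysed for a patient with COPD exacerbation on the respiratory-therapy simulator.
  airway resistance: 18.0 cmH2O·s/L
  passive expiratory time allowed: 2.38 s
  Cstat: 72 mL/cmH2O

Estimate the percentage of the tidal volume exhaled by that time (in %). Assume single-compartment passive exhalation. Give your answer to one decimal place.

84.1

τ = R × C = 18.0 × 72 mL/cmH2O = 18.0 × 0.072 L/cmH2O = 1.296 s.
Passive exhalation: V(t)/V₀ = e^(−t/τ) = e^(−2.38/1.296) = 0.1594.
Fraction exhaled = 1 − 0.1594 = 0.8406 → 84.06%.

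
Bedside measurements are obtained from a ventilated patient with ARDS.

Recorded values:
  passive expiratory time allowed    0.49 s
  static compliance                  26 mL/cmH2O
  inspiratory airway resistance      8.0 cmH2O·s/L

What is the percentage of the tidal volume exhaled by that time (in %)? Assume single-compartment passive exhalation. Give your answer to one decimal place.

90.5

τ = R × C = 8.0 × 26 mL/cmH2O = 8.0 × 0.026 L/cmH2O = 0.208 s.
Passive exhalation: V(t)/V₀ = e^(−t/τ) = e^(−0.49/0.208) = 0.09482.
Fraction exhaled = 1 − 0.09482 = 0.9052 → 90.52%.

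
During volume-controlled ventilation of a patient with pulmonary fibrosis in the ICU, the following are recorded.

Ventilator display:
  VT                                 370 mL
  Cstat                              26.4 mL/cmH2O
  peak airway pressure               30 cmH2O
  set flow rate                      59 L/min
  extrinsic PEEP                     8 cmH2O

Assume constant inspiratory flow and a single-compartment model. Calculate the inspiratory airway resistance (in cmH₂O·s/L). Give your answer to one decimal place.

Flow: 59 L/min ÷ 60 = 0.9833 L/s.
Equation of motion (constant flow): PIP = Vt/C + R·V̇ + PEEP.
R·V̇ = PIP − Vt/C − PEEP = 30 − 370/26.4 − 8 = 30 − 14.015 − 8 = 7.985 cmH2O.
R = 7.985 / 0.9833 = 8.121 cmH2O·s/L.

8.1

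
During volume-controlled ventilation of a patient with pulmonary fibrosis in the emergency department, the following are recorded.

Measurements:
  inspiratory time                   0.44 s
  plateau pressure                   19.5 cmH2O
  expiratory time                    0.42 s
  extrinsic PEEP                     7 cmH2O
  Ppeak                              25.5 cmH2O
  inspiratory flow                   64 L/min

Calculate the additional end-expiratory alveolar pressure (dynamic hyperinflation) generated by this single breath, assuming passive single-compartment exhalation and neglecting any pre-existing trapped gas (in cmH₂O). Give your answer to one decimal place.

1.7

Flow: 64 L/min ÷ 60 = 1.0667 L/s.
Vt = flow × Ti = 1.0667 L/s × 0.44 s × 1000 mL/L = 469.35 mL.
R = (PIP − Pplat)/V̇ = (25.5 − 19.5) / 1.0667 = 6.0/1.0667 = 5.625 cmH2O·s/L.
C = Vt/(Pplat − PEEP) = 469.35 / (19.5 − 7) = 469.35/12.5 = 37.548 mL/cmH2O.
τ = R × C = 5.625 × 0.03755 L/cmH2O = 0.2112 s.
Fraction remaining = e^(−Te/τ) = e^(−0.42/0.2112) = 0.1369; trapped volume = 469.35 × 0.1369 = 64.254 mL.
Additional alveolar pressure from trapping ≈ V_trapped / C = 64.254 / 37.548 = 1.711 cmH2O.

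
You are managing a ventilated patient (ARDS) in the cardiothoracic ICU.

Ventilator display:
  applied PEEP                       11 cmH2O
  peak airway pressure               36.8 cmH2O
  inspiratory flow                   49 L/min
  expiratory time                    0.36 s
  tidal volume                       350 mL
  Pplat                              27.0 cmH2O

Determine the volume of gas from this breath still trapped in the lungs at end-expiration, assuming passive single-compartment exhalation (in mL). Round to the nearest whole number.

Flow: 49 L/min ÷ 60 = 0.8167 L/s.
R = (PIP − Pplat)/V̇ = (36.8 − 27.0) / 0.8167 = 9.8/0.8167 = 12.0 cmH2O·s/L.
C = Vt/(Pplat − PEEP) = 350.0 / (27.0 − 11) = 350.0/16.0 = 21.875 mL/cmH2O.
τ = R × C = 12.0 × 0.02188 L/cmH2O = 0.2626 s.
Fraction remaining = e^(−Te/τ) = e^(−0.36/0.2626) = 0.2539.
Trapped volume = 350.0 × 0.2539 = 88.865 mL.

89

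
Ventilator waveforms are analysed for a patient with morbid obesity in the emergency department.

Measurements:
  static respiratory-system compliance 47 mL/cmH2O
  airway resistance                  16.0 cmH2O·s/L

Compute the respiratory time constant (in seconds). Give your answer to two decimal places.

τ = R × C = 16.0 × 47 mL/cmH2O = 16.0 × 0.047 L/cmH2O = 0.752 s.

0.75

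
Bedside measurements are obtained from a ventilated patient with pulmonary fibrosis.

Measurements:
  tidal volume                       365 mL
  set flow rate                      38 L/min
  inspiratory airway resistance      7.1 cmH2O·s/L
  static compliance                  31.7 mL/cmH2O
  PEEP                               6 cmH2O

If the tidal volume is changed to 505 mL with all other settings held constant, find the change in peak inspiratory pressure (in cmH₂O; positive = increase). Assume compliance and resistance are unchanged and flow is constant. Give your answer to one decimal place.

4.4

PIP = Vt/C + R·V̇ + PEEP (constant-flow equation of motion).
Only the elastic term changes: ΔPIP = ΔVt / C = (505 − 365) / 31.7 = 4.416 cmH2O.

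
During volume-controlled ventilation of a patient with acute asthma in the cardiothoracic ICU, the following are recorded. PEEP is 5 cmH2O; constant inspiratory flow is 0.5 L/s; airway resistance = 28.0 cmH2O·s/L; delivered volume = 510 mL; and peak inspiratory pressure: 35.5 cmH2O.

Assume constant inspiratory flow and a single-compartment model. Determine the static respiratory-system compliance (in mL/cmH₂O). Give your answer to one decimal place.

Equation of motion (constant flow): PIP = Vt/C + R·V̇ + PEEP.
Vt/C = PIP − R·V̇ − PEEP = 35.5 − 28.0×0.5 − 5 = 35.5 − 14.0 − 5 = 16.5 cmH2O.
C = Vt / 16.5 = 510 / 16.5 = 30.909 mL/cmH2O.

30.9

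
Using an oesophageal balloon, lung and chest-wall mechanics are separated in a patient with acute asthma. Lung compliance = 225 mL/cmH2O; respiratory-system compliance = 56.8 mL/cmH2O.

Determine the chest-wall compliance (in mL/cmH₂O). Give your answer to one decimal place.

76.0

1/Ccw = 1/Crs − 1/CL.
1/Ccw = 1/56.8 − 1/225 = 0.01316.
Ccw = 75.988 mL/cmH2O.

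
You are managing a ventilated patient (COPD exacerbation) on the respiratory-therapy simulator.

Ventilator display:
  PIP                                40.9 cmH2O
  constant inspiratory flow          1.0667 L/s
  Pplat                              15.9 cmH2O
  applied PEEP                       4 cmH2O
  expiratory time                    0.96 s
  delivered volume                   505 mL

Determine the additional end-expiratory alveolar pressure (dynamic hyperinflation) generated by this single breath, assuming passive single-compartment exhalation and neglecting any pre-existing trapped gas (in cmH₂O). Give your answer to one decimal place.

4.5

R = (PIP − Pplat)/V̇ = (40.9 − 15.9) / 1.0667 = 25.0/1.0667 = 23.437 cmH2O·s/L.
C = Vt/(Pplat − PEEP) = 505.0 / (15.9 − 4) = 505.0/11.9 = 42.437 mL/cmH2O.
τ = R × C = 23.437 × 0.04244 L/cmH2O = 0.9947 s.
Fraction remaining = e^(−Te/τ) = e^(−0.96/0.9947) = 0.3809; trapped volume = 505.0 × 0.3809 = 192.35 mL.
Additional alveolar pressure from trapping ≈ V_trapped / C = 192.35 / 42.437 = 4.533 cmH2O.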